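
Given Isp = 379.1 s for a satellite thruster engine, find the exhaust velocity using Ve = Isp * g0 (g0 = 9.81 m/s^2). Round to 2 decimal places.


Step 1: Ve = Isp * g0 = 379.1 * 9.81
Step 2: Ve = 3718.97 m/s

3718.97


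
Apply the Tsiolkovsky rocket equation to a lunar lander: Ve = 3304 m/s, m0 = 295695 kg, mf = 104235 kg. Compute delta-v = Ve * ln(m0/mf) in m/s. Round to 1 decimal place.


Step 1: Mass ratio m0/mf = 295695 / 104235 = 2.836811
Step 2: ln(2.836811) = 1.042681
Step 3: delta-v = 3304 * 1.042681 = 3445.0 m/s

3445.0


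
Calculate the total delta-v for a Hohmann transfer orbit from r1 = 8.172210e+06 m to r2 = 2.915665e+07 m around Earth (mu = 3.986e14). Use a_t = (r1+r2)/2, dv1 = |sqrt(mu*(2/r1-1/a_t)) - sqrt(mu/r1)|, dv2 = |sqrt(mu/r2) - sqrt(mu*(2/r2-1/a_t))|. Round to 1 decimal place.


Step 1: Transfer semi-major axis a_t = (8.172210e+06 + 2.915665e+07) / 2 = 1.866443e+07 m
Step 2: v1 (circular at r1) = sqrt(mu/r1) = 6983.91 m/s
Step 3: v_t1 = sqrt(mu*(2/r1 - 1/a_t)) = 8728.92 m/s
Step 4: dv1 = |8728.92 - 6983.91| = 1745.0 m/s
Step 5: v2 (circular at r2) = 3697.43 m/s, v_t2 = 2446.6 m/s
Step 6: dv2 = |3697.43 - 2446.6| = 1250.83 m/s
Step 7: Total delta-v = 1745.0 + 1250.83 = 2995.8 m/s

2995.8


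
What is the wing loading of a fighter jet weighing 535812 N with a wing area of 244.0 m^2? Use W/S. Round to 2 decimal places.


Step 1: Wing loading = W / S = 535812 / 244.0
Step 2: Wing loading = 2195.95 N/m^2

2195.95


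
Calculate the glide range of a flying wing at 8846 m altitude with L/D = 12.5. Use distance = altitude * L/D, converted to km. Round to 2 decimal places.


Step 1: Glide distance = altitude * L/D = 8846 * 12.5 = 110575.0 m
Step 2: Convert to km: 110575.0 / 1000 = 110.58 km

110.58


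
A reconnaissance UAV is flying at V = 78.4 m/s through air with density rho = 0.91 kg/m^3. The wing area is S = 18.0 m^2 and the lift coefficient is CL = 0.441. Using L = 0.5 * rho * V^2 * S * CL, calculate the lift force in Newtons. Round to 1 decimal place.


Step 1: Calculate dynamic pressure q = 0.5 * 0.91 * 78.4^2 = 0.5 * 0.91 * 6146.56 = 2796.6848 Pa
Step 2: Multiply by wing area and lift coefficient: L = 2796.6848 * 18.0 * 0.441
Step 3: L = 50340.3264 * 0.441 = 22200.1 N

22200.1


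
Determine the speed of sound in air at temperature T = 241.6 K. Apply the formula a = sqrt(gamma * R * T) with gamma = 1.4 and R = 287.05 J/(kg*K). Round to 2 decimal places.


Step 1: gamma * R * T = 1.4 * 287.05 * 241.6 = 97091.792
Step 2: a = sqrt(97091.792) = 311.60 m/s

311.60


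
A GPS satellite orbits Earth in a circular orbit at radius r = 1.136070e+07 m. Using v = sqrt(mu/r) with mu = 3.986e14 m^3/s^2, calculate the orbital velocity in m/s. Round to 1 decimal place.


Step 1: mu / r = 3.986e14 / 1.136070e+07 = 35085866.1878
Step 2: v = sqrt(35085866.1878) = 5923.3 m/s

5923.3


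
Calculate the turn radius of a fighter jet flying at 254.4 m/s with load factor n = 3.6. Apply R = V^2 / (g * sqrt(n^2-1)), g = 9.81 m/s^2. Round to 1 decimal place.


Step 1: V^2 = 254.4^2 = 64719.36
Step 2: n^2 - 1 = 3.6^2 - 1 = 11.96
Step 3: sqrt(11.96) = 3.458323
Step 4: R = 64719.36 / (9.81 * 3.458323) = 1907.7 m

1907.7


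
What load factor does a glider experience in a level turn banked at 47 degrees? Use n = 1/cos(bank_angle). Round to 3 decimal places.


Step 1: Convert 47 degrees to radians = 0.820305
Step 2: cos(47 deg) = 0.681998
Step 3: n = 1 / 0.681998 = 1.466

1.466


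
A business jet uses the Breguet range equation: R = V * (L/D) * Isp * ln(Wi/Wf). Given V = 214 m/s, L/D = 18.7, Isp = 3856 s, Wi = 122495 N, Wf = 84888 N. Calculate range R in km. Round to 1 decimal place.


Step 1: Coefficient = V * (L/D) * Isp = 214 * 18.7 * 3856 = 15430940.8 m
Step 2: Wi/Wf = 122495 / 84888 = 1.443019
Step 3: ln(1.443019) = 0.366737
Step 4: R = 15430940.8 * 0.366737 = 5659104.2 m = 5659.1 km

5659.1


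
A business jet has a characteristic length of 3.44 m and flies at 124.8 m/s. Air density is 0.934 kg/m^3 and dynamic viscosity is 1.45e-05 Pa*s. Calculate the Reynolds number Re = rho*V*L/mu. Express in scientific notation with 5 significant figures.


Step 1: Numerator = rho * V * L = 0.934 * 124.8 * 3.44 = 400.977408
Step 2: Re = 400.977408 / 1.45e-05
Step 3: Re = 2.7654e+07

2.7654e+07


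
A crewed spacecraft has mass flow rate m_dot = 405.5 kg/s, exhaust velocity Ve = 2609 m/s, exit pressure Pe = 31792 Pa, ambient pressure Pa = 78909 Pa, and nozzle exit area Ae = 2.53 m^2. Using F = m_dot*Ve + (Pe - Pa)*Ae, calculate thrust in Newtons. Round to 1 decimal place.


Step 1: Momentum thrust = m_dot * Ve = 405.5 * 2609 = 1057949.5 N
Step 2: Pressure thrust = (Pe - Pa) * Ae = (31792 - 78909) * 2.53 = -119206.01 N
Step 3: Total thrust F = 1057949.5 + -119206.01 = 938743.5 N

938743.5


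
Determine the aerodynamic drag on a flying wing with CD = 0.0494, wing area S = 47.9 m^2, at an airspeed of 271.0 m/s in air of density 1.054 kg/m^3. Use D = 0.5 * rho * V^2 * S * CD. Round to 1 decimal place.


Step 1: Dynamic pressure q = 0.5 * 1.054 * 271.0^2 = 38703.407 Pa
Step 2: Drag D = q * S * CD = 38703.407 * 47.9 * 0.0494
Step 3: D = 91582.3 N

91582.3


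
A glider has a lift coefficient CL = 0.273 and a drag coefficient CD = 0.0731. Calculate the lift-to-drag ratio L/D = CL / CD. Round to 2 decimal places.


Step 1: L/D = CL / CD = 0.273 / 0.0731
Step 2: L/D = 3.73

3.73


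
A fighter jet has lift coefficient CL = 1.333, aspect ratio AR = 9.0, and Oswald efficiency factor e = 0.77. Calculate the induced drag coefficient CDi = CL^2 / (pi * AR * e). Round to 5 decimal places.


Step 1: CL^2 = 1.333^2 = 1.776889
Step 2: pi * AR * e = 3.14159 * 9.0 * 0.77 = 21.771237
Step 3: CDi = 1.776889 / 21.771237 = 0.08162

0.08162


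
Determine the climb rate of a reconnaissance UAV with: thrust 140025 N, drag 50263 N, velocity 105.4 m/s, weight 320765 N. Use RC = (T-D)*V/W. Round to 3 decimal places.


Step 1: Excess thrust = T - D = 140025 - 50263 = 89762 N
Step 2: Excess power = 89762 * 105.4 = 9460914.8 W
Step 3: RC = 9460914.8 / 320765 = 29.495 m/s

29.495


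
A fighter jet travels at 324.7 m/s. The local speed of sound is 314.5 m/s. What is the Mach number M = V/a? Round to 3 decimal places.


Step 1: M = V / a = 324.7 / 314.5
Step 2: M = 1.032

1.032


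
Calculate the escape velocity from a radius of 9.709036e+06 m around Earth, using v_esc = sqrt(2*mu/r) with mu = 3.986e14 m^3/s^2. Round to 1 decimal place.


Step 1: 2*mu/r = 2 * 3.986e14 / 9.709036e+06 = 82109078.5944
Step 2: v_esc = sqrt(82109078.5944) = 9061.4 m/s

9061.4


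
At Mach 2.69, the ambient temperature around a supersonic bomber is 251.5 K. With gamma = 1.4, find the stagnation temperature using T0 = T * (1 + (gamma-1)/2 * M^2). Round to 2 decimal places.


Step 1: (gamma-1)/2 = 0.2
Step 2: M^2 = 7.2361
Step 3: 1 + 0.2 * 7.2361 = 2.44722
Step 4: T0 = 251.5 * 2.44722 = 615.48 K

615.48


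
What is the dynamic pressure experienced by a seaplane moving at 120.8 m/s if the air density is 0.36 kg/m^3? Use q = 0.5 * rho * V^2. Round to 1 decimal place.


Step 1: V^2 = 120.8^2 = 14592.64
Step 2: q = 0.5 * 0.36 * 14592.64
Step 3: q = 2626.7 Pa

2626.7


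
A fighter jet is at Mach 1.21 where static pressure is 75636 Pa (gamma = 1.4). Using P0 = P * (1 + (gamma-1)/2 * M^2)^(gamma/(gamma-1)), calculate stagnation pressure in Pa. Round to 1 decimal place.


Step 1: (gamma-1)/2 * M^2 = 0.2 * 1.4641 = 0.29282
Step 2: 1 + 0.29282 = 1.29282
Step 3: Exponent gamma/(gamma-1) = 3.5
Step 4: P0 = 75636 * 1.29282^3.5 = 185828.3 Pa

185828.3


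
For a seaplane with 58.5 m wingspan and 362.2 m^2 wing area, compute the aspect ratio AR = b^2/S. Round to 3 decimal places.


Step 1: b^2 = 58.5^2 = 3422.25
Step 2: AR = 3422.25 / 362.2 = 9.449

9.449


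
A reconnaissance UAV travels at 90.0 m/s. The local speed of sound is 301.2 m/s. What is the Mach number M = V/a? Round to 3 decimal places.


Step 1: M = V / a = 90.0 / 301.2
Step 2: M = 0.299

0.299


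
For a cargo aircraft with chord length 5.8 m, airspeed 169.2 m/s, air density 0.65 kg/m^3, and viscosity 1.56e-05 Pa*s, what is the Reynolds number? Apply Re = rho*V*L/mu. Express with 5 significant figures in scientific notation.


Step 1: Numerator = rho * V * L = 0.65 * 169.2 * 5.8 = 637.884
Step 2: Re = 637.884 / 1.56e-05
Step 3: Re = 4.0890e+07

4.0890e+07


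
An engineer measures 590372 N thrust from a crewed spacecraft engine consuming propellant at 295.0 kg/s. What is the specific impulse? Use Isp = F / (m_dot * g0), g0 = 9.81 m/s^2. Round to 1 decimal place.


Step 1: m_dot * g0 = 295.0 * 9.81 = 2893.95
Step 2: Isp = 590372 / 2893.95 = 204.0 s

204.0


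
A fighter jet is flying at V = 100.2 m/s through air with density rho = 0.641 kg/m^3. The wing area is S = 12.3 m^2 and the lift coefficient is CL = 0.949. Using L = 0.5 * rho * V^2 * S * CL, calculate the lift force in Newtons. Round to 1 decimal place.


Step 1: Calculate dynamic pressure q = 0.5 * 0.641 * 100.2^2 = 0.5 * 0.641 * 10040.04 = 3217.8328 Pa
Step 2: Multiply by wing area and lift coefficient: L = 3217.8328 * 12.3 * 0.949
Step 3: L = 39579.3437 * 0.949 = 37560.8 N

37560.8


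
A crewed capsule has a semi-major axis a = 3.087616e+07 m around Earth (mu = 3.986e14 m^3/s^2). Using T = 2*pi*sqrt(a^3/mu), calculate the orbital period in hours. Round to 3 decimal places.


Step 1: a^3 / mu = 2.943539e+22 / 3.986e14 = 7.384695e+07
Step 2: sqrt(7.384695e+07) = 8593.4247 s
Step 3: T = 2*pi * 8593.4247 = 53994.08 s
Step 4: T in hours = 53994.08 / 3600 = 14.998 hours

14.998


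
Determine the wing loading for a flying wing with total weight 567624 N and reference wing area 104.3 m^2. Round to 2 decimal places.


Step 1: Wing loading = W / S = 567624 / 104.3
Step 2: Wing loading = 5442.22 N/m^2

5442.22


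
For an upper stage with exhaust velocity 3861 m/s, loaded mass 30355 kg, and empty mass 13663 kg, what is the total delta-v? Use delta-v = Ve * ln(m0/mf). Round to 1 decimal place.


Step 1: Mass ratio m0/mf = 30355 / 13663 = 2.221694
Step 2: ln(2.221694) = 0.79827
Step 3: delta-v = 3861 * 0.79827 = 3082.1 m/s

3082.1


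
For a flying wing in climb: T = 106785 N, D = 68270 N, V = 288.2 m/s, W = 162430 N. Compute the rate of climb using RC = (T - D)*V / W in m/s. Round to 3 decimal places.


Step 1: Excess thrust = T - D = 106785 - 68270 = 38515 N
Step 2: Excess power = 38515 * 288.2 = 11100023.0 W
Step 3: RC = 11100023.0 / 162430 = 68.337 m/s

68.337


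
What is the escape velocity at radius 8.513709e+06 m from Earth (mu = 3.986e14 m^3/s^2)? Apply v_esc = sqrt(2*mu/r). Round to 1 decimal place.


Step 1: 2*mu/r = 2 * 3.986e14 / 8.513709e+06 = 93637214.9906
Step 2: v_esc = sqrt(93637214.9906) = 9676.6 m/s

9676.6


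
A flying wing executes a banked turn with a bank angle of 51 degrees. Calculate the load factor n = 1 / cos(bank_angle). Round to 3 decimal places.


Step 1: Convert 51 degrees to radians = 0.890118
Step 2: cos(51 deg) = 0.62932
Step 3: n = 1 / 0.62932 = 1.589

1.589


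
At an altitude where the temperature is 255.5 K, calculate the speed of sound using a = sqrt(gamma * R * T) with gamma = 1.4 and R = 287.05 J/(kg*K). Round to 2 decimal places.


Step 1: gamma * R * T = 1.4 * 287.05 * 255.5 = 102677.785
Step 2: a = sqrt(102677.785) = 320.43 m/s

320.43


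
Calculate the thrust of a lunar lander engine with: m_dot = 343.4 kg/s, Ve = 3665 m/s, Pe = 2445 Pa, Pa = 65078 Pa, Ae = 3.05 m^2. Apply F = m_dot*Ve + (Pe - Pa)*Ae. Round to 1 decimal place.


Step 1: Momentum thrust = m_dot * Ve = 343.4 * 3665 = 1258561.0 N
Step 2: Pressure thrust = (Pe - Pa) * Ae = (2445 - 65078) * 3.05 = -191030.65 N
Step 3: Total thrust F = 1258561.0 + -191030.65 = 1067530.4 N

1067530.4


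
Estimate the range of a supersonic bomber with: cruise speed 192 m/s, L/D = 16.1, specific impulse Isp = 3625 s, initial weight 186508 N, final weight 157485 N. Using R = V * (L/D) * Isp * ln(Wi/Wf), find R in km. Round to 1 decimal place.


Step 1: Coefficient = V * (L/D) * Isp = 192 * 16.1 * 3625 = 11205600.0 m
Step 2: Wi/Wf = 186508 / 157485 = 1.184291
Step 3: ln(1.184291) = 0.169144
Step 4: R = 11205600.0 * 0.169144 = 1895359.1 m = 1895.4 km

1895.4


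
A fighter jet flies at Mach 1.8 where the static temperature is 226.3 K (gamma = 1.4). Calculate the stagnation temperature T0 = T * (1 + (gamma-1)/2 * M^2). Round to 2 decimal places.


Step 1: (gamma-1)/2 = 0.2
Step 2: M^2 = 3.24
Step 3: 1 + 0.2 * 3.24 = 1.648
Step 4: T0 = 226.3 * 1.648 = 372.94 K

372.94


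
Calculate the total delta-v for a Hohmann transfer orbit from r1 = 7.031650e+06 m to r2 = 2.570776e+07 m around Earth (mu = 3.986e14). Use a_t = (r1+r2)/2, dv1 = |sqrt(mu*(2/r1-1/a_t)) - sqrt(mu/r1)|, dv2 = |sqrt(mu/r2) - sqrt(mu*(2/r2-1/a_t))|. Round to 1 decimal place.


Step 1: Transfer semi-major axis a_t = (7.031650e+06 + 2.570776e+07) / 2 = 1.636970e+07 m
Step 2: v1 (circular at r1) = sqrt(mu/r1) = 7529.05 m/s
Step 3: v_t1 = sqrt(mu*(2/r1 - 1/a_t)) = 9435.21 m/s
Step 4: dv1 = |9435.21 - 7529.05| = 1906.17 m/s
Step 5: v2 (circular at r2) = 3937.64 m/s, v_t2 = 2580.74 m/s
Step 6: dv2 = |3937.64 - 2580.74| = 1356.9 m/s
Step 7: Total delta-v = 1906.17 + 1356.9 = 3263.1 m/s

3263.1


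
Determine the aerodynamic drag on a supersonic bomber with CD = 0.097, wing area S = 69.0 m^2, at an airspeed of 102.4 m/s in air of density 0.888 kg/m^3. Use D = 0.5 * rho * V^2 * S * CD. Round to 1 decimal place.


Step 1: Dynamic pressure q = 0.5 * 0.888 * 102.4^2 = 4655.6774 Pa
Step 2: Drag D = q * S * CD = 4655.6774 * 69.0 * 0.097
Step 3: D = 31160.4 N

31160.4


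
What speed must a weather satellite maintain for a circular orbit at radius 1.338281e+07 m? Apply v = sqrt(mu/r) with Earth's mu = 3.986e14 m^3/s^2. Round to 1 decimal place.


Step 1: mu / r = 3.986e14 / 1.338281e+07 = 29784477.251
Step 2: v = sqrt(29784477.251) = 5457.5 m/s

5457.5


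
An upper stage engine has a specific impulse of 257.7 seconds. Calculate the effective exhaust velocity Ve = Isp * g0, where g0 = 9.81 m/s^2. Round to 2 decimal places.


Step 1: Ve = Isp * g0 = 257.7 * 9.81
Step 2: Ve = 2528.04 m/s

2528.04


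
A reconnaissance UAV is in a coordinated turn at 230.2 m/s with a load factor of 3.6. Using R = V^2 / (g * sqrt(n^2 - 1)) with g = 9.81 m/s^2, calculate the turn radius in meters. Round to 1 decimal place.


Step 1: V^2 = 230.2^2 = 52992.04
Step 2: n^2 - 1 = 3.6^2 - 1 = 11.96
Step 3: sqrt(11.96) = 3.458323
Step 4: R = 52992.04 / (9.81 * 3.458323) = 1562.0 m

1562.0


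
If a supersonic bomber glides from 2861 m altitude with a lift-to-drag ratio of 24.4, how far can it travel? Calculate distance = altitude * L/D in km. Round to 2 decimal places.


Step 1: Glide distance = altitude * L/D = 2861 * 24.4 = 69808.4 m
Step 2: Convert to km: 69808.4 / 1000 = 69.81 km

69.81


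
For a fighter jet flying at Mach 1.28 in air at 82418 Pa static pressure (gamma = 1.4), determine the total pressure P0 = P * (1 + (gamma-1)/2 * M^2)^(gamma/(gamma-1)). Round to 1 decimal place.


Step 1: (gamma-1)/2 * M^2 = 0.2 * 1.6384 = 0.32768
Step 2: 1 + 0.32768 = 1.32768
Step 3: Exponent gamma/(gamma-1) = 3.5
Step 4: P0 = 82418 * 1.32768^3.5 = 222253.7 Pa

222253.7


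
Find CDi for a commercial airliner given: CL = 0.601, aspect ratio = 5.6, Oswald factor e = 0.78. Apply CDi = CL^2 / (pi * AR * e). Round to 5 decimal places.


Step 1: CL^2 = 0.601^2 = 0.361201
Step 2: pi * AR * e = 3.14159 * 5.6 * 0.78 = 13.722477
Step 3: CDi = 0.361201 / 13.722477 = 0.02632

0.02632


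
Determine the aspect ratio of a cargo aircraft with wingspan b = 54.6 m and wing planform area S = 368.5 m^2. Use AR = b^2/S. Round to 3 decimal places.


Step 1: b^2 = 54.6^2 = 2981.16
Step 2: AR = 2981.16 / 368.5 = 8.090

8.090


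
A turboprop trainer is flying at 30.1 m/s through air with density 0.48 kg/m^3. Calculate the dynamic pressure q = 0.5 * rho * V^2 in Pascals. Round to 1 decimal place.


Step 1: V^2 = 30.1^2 = 906.01
Step 2: q = 0.5 * 0.48 * 906.01
Step 3: q = 217.4 Pa

217.4


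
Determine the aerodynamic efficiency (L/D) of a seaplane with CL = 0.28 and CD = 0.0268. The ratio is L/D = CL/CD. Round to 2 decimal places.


Step 1: L/D = CL / CD = 0.28 / 0.0268
Step 2: L/D = 10.45

10.45


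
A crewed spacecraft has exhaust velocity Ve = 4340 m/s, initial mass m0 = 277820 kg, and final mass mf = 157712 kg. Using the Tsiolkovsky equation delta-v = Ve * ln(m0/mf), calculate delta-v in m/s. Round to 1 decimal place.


Step 1: Mass ratio m0/mf = 277820 / 157712 = 1.761565
Step 2: ln(1.761565) = 0.566203
Step 3: delta-v = 4340 * 0.566203 = 2457.3 m/s

2457.3


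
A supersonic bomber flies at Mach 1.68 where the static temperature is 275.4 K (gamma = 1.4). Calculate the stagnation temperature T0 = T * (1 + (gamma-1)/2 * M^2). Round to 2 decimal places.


Step 1: (gamma-1)/2 = 0.2
Step 2: M^2 = 2.8224
Step 3: 1 + 0.2 * 2.8224 = 1.56448
Step 4: T0 = 275.4 * 1.56448 = 430.86 K

430.86


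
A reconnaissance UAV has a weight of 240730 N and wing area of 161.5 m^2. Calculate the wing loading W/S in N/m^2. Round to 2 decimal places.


Step 1: Wing loading = W / S = 240730 / 161.5
Step 2: Wing loading = 1490.59 N/m^2

1490.59


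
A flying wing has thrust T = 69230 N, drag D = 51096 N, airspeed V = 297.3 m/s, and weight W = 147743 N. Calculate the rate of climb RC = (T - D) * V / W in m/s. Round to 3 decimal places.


Step 1: Excess thrust = T - D = 69230 - 51096 = 18134 N
Step 2: Excess power = 18134 * 297.3 = 5391238.2 W
Step 3: RC = 5391238.2 / 147743 = 36.491 m/s

36.491


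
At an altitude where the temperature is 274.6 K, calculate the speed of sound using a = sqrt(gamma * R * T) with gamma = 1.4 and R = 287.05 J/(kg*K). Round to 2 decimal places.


Step 1: gamma * R * T = 1.4 * 287.05 * 274.6 = 110353.502
Step 2: a = sqrt(110353.502) = 332.19 m/s

332.19


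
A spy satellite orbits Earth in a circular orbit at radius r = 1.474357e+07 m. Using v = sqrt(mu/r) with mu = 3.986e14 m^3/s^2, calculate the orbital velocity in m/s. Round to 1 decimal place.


Step 1: mu / r = 3.986e14 / 1.474357e+07 = 27035514.4649
Step 2: v = sqrt(27035514.4649) = 5199.6 m/s

5199.6


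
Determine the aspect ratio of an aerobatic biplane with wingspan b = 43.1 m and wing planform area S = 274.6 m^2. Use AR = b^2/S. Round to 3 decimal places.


Step 1: b^2 = 43.1^2 = 1857.61
Step 2: AR = 1857.61 / 274.6 = 6.765

6.765


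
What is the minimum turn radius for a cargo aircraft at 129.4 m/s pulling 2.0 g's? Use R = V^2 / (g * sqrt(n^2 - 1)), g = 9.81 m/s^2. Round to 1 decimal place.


Step 1: V^2 = 129.4^2 = 16744.36
Step 2: n^2 - 1 = 2.0^2 - 1 = 3.0
Step 3: sqrt(3.0) = 1.732051
Step 4: R = 16744.36 / (9.81 * 1.732051) = 985.5 m

985.5


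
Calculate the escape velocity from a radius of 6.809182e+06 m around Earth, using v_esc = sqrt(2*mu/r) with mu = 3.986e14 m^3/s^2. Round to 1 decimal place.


Step 1: 2*mu/r = 2 * 3.986e14 / 6.809182e+06 = 117077205.4558
Step 2: v_esc = sqrt(117077205.4558) = 10820.2 m/s

10820.2


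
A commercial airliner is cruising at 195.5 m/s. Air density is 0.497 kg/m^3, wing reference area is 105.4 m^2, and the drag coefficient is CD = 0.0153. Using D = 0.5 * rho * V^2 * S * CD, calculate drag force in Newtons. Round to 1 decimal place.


Step 1: Dynamic pressure q = 0.5 * 0.497 * 195.5^2 = 9497.7321 Pa
Step 2: Drag D = q * S * CD = 9497.7321 * 105.4 * 0.0153
Step 3: D = 15316.2 N

15316.2


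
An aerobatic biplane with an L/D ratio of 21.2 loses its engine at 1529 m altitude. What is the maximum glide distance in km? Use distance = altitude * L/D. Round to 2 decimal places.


Step 1: Glide distance = altitude * L/D = 1529 * 21.2 = 32414.8 m
Step 2: Convert to km: 32414.8 / 1000 = 32.41 km

32.41


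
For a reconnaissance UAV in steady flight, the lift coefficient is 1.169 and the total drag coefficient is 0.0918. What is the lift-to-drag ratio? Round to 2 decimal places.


Step 1: L/D = CL / CD = 1.169 / 0.0918
Step 2: L/D = 12.73

12.73


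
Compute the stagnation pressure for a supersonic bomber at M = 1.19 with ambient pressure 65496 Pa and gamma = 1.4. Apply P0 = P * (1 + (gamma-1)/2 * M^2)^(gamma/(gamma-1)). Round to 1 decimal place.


Step 1: (gamma-1)/2 * M^2 = 0.2 * 1.4161 = 0.28322
Step 2: 1 + 0.28322 = 1.28322
Step 3: Exponent gamma/(gamma-1) = 3.5
Step 4: P0 = 65496 * 1.28322^3.5 = 156772.1 Pa

156772.1


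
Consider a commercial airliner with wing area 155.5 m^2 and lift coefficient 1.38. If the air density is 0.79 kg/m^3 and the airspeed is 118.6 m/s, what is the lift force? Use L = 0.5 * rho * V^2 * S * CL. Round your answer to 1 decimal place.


Step 1: Calculate dynamic pressure q = 0.5 * 0.79 * 118.6^2 = 0.5 * 0.79 * 14065.96 = 5556.0542 Pa
Step 2: Multiply by wing area and lift coefficient: L = 5556.0542 * 155.5 * 1.38
Step 3: L = 863966.4281 * 1.38 = 1192273.7 N

1192273.7


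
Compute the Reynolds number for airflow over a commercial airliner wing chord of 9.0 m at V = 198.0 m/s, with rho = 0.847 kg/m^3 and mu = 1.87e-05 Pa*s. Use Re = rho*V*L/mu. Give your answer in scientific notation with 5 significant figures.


Step 1: Numerator = rho * V * L = 0.847 * 198.0 * 9.0 = 1509.354
Step 2: Re = 1509.354 / 1.87e-05
Step 3: Re = 8.0714e+07

8.0714e+07


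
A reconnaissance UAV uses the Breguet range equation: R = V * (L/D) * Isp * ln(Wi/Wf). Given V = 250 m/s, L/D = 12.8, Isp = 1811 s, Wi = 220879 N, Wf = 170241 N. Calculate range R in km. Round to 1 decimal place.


Step 1: Coefficient = V * (L/D) * Isp = 250 * 12.8 * 1811 = 5795200.0 m
Step 2: Wi/Wf = 220879 / 170241 = 1.297449
Step 3: ln(1.297449) = 0.2604
Step 4: R = 5795200.0 * 0.2604 = 1509069.8 m = 1509.1 km

1509.1


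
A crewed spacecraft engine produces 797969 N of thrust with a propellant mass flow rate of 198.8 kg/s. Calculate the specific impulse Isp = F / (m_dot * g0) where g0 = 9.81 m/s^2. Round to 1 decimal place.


Step 1: m_dot * g0 = 198.8 * 9.81 = 1950.23
Step 2: Isp = 797969 / 1950.23 = 409.2 s

409.2


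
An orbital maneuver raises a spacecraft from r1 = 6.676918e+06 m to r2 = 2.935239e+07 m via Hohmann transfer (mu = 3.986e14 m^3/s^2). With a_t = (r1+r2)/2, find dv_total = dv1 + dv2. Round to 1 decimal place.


Step 1: Transfer semi-major axis a_t = (6.676918e+06 + 2.935239e+07) / 2 = 1.801465e+07 m
Step 2: v1 (circular at r1) = sqrt(mu/r1) = 7726.46 m/s
Step 3: v_t1 = sqrt(mu*(2/r1 - 1/a_t)) = 9862.55 m/s
Step 4: dv1 = |9862.55 - 7726.46| = 2136.09 m/s
Step 5: v2 (circular at r2) = 3685.08 m/s, v_t2 = 2243.48 m/s
Step 6: dv2 = |3685.08 - 2243.48| = 1441.6 m/s
Step 7: Total delta-v = 2136.09 + 1441.6 = 3577.7 m/s

3577.7


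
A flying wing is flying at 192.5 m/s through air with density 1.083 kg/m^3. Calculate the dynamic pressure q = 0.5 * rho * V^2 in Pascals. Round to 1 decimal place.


Step 1: V^2 = 192.5^2 = 37056.25
Step 2: q = 0.5 * 1.083 * 37056.25
Step 3: q = 20066.0 Pa

20066.0


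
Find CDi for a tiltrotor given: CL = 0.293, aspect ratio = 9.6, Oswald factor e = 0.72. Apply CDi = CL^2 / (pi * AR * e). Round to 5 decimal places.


Step 1: CL^2 = 0.293^2 = 0.085849
Step 2: pi * AR * e = 3.14159 * 9.6 * 0.72 = 21.714688
Step 3: CDi = 0.085849 / 21.714688 = 0.00395

0.00395


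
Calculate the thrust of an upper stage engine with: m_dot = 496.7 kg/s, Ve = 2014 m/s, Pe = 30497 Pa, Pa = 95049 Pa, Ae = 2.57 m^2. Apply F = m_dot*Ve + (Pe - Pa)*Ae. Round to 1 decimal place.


Step 1: Momentum thrust = m_dot * Ve = 496.7 * 2014 = 1000353.8 N
Step 2: Pressure thrust = (Pe - Pa) * Ae = (30497 - 95049) * 2.57 = -165898.64 N
Step 3: Total thrust F = 1000353.8 + -165898.64 = 834455.2 N

834455.2


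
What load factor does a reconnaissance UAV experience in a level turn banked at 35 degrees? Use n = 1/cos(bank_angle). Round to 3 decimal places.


Step 1: Convert 35 degrees to radians = 0.610865
Step 2: cos(35 deg) = 0.819152
Step 3: n = 1 / 0.819152 = 1.221

1.221


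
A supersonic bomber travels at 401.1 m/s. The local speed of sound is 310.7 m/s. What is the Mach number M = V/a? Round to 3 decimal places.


Step 1: M = V / a = 401.1 / 310.7
Step 2: M = 1.291

1.291


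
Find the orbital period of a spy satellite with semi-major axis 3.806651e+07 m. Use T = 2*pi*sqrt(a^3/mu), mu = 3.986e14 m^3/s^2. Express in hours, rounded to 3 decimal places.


Step 1: a^3 / mu = 5.516063e+22 / 3.986e14 = 1.383859e+08
Step 2: sqrt(1.383859e+08) = 11763.7543 s
Step 3: T = 2*pi * 11763.7543 = 73913.85 s
Step 4: T in hours = 73913.85 / 3600 = 20.532 hours

20.532


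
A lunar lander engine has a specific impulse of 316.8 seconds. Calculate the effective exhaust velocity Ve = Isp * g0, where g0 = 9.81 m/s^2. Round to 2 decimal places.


Step 1: Ve = Isp * g0 = 316.8 * 9.81
Step 2: Ve = 3107.81 m/s

3107.81


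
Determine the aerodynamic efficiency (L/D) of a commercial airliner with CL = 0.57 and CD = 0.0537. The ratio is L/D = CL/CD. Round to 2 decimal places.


Step 1: L/D = CL / CD = 0.57 / 0.0537
Step 2: L/D = 10.61

10.61


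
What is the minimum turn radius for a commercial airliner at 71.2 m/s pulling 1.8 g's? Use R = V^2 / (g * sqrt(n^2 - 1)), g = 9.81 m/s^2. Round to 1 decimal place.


Step 1: V^2 = 71.2^2 = 5069.44
Step 2: n^2 - 1 = 1.8^2 - 1 = 2.24
Step 3: sqrt(2.24) = 1.496663
Step 4: R = 5069.44 / (9.81 * 1.496663) = 345.3 m

345.3


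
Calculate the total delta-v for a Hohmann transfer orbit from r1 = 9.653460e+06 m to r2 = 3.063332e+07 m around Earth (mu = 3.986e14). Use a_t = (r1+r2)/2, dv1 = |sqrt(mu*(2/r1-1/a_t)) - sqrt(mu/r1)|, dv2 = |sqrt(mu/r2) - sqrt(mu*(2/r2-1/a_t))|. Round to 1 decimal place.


Step 1: Transfer semi-major axis a_t = (9.653460e+06 + 3.063332e+07) / 2 = 2.014339e+07 m
Step 2: v1 (circular at r1) = sqrt(mu/r1) = 6425.8 m/s
Step 3: v_t1 = sqrt(mu*(2/r1 - 1/a_t)) = 7924.25 m/s
Step 4: dv1 = |7924.25 - 6425.8| = 1498.45 m/s
Step 5: v2 (circular at r2) = 3607.21 m/s, v_t2 = 2497.16 m/s
Step 6: dv2 = |3607.21 - 2497.16| = 1110.05 m/s
Step 7: Total delta-v = 1498.45 + 1110.05 = 2608.5 m/s

2608.5


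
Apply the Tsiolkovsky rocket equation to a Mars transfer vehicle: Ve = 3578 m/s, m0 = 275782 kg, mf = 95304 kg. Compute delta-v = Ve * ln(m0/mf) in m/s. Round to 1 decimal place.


Step 1: Mass ratio m0/mf = 275782 / 95304 = 2.893709
Step 2: ln(2.893709) = 1.062539
Step 3: delta-v = 3578 * 1.062539 = 3801.8 m/s

3801.8


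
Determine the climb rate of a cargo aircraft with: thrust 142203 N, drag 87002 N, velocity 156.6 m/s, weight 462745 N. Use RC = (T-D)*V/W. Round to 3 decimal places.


Step 1: Excess thrust = T - D = 142203 - 87002 = 55201 N
Step 2: Excess power = 55201 * 156.6 = 8644476.6 W
Step 3: RC = 8644476.6 / 462745 = 18.681 m/s

18.681


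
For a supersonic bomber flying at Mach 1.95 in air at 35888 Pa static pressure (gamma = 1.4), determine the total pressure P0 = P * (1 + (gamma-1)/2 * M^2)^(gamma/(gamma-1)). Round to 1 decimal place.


Step 1: (gamma-1)/2 * M^2 = 0.2 * 3.8025 = 0.7605
Step 2: 1 + 0.7605 = 1.7605
Step 3: Exponent gamma/(gamma-1) = 3.5
Step 4: P0 = 35888 * 1.7605^3.5 = 259821.7 Pa

259821.7


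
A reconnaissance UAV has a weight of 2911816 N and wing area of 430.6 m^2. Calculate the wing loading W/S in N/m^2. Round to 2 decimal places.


Step 1: Wing loading = W / S = 2911816 / 430.6
Step 2: Wing loading = 6762.23 N/m^2

6762.23


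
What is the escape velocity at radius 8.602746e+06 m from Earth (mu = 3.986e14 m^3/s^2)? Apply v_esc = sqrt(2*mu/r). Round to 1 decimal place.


Step 1: 2*mu/r = 2 * 3.986e14 / 8.602746e+06 = 92668085.2835
Step 2: v_esc = sqrt(92668085.2835) = 9626.4 m/s

9626.4


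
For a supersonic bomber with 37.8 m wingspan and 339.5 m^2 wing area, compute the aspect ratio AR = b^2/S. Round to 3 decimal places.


Step 1: b^2 = 37.8^2 = 1428.84
Step 2: AR = 1428.84 / 339.5 = 4.209

4.209


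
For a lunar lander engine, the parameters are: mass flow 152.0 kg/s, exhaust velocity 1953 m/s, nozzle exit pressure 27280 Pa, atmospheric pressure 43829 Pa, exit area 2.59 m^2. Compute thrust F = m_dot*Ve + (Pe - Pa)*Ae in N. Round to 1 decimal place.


Step 1: Momentum thrust = m_dot * Ve = 152.0 * 1953 = 296856.0 N
Step 2: Pressure thrust = (Pe - Pa) * Ae = (27280 - 43829) * 2.59 = -42861.91 N
Step 3: Total thrust F = 296856.0 + -42861.91 = 253994.1 N

253994.1


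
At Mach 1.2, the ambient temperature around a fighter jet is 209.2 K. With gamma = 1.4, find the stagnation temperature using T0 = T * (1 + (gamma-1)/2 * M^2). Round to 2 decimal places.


Step 1: (gamma-1)/2 = 0.2
Step 2: M^2 = 1.44
Step 3: 1 + 0.2 * 1.44 = 1.288
Step 4: T0 = 209.2 * 1.288 = 269.45 K

269.45


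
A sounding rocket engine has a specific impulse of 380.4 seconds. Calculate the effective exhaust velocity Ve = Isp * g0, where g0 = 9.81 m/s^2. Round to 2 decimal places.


Step 1: Ve = Isp * g0 = 380.4 * 9.81
Step 2: Ve = 3731.72 m/s

3731.72


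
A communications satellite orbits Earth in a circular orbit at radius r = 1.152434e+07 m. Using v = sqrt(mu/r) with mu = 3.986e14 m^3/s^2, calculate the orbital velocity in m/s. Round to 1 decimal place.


Step 1: mu / r = 3.986e14 / 1.152434e+07 = 34587664.0224
Step 2: v = sqrt(34587664.0224) = 5881.1 m/s

5881.1


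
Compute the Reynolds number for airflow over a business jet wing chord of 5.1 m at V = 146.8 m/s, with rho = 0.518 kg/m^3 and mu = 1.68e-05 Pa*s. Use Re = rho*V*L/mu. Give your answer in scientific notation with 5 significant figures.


Step 1: Numerator = rho * V * L = 0.518 * 146.8 * 5.1 = 387.81624
Step 2: Re = 387.81624 / 1.68e-05
Step 3: Re = 2.3084e+07

2.3084e+07


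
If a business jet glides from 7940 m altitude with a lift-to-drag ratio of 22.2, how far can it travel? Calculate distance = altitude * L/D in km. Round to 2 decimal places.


Step 1: Glide distance = altitude * L/D = 7940 * 22.2 = 176268.0 m
Step 2: Convert to km: 176268.0 / 1000 = 176.27 km

176.27


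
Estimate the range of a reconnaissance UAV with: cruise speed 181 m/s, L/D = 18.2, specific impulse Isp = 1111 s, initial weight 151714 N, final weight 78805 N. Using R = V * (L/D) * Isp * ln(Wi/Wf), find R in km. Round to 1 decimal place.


Step 1: Coefficient = V * (L/D) * Isp = 181 * 18.2 * 1111 = 3659856.2 m
Step 2: Wi/Wf = 151714 / 78805 = 1.925182
Step 3: ln(1.925182) = 0.655021
Step 4: R = 3659856.2 * 0.655021 = 2397281.7 m = 2397.3 km

2397.3


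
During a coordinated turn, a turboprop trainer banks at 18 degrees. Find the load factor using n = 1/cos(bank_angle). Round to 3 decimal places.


Step 1: Convert 18 degrees to radians = 0.314159
Step 2: cos(18 deg) = 0.951057
Step 3: n = 1 / 0.951057 = 1.051

1.051


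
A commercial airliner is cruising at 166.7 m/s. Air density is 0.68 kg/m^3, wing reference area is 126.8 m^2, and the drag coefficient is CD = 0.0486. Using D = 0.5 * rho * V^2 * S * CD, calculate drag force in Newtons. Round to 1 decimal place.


Step 1: Dynamic pressure q = 0.5 * 0.68 * 166.7^2 = 9448.2226 Pa
Step 2: Drag D = q * S * CD = 9448.2226 * 126.8 * 0.0486
Step 3: D = 58224.5 N

58224.5


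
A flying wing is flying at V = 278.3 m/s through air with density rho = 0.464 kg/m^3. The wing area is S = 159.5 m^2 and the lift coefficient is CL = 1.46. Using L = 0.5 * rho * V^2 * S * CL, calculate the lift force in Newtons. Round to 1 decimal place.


Step 1: Calculate dynamic pressure q = 0.5 * 0.464 * 278.3^2 = 0.5 * 0.464 * 77450.89 = 17968.6065 Pa
Step 2: Multiply by wing area and lift coefficient: L = 17968.6065 * 159.5 * 1.46
Step 3: L = 2865992.7336 * 1.46 = 4184349.4 N

4184349.4


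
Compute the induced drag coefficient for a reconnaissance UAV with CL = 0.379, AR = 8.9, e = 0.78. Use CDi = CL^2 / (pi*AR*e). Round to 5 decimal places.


Step 1: CL^2 = 0.379^2 = 0.143641
Step 2: pi * AR * e = 3.14159 * 8.9 * 0.78 = 21.808936
Step 3: CDi = 0.143641 / 21.808936 = 0.00659

0.00659


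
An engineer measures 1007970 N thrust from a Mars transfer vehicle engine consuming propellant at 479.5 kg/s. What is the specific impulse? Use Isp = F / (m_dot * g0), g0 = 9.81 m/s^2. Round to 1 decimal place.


Step 1: m_dot * g0 = 479.5 * 9.81 = 4703.9
Step 2: Isp = 1007970 / 4703.9 = 214.3 s

214.3


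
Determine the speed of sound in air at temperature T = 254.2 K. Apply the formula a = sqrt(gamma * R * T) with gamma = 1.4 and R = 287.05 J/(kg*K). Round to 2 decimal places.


Step 1: gamma * R * T = 1.4 * 287.05 * 254.2 = 102155.354
Step 2: a = sqrt(102155.354) = 319.62 m/s

319.62


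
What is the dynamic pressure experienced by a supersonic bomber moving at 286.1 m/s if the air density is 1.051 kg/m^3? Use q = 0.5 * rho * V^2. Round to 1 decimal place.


Step 1: V^2 = 286.1^2 = 81853.21
Step 2: q = 0.5 * 1.051 * 81853.21
Step 3: q = 43013.9 Pa

43013.9


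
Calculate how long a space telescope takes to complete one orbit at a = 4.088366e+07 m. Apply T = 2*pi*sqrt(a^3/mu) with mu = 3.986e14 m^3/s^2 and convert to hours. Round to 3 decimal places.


Step 1: a^3 / mu = 6.833596e+22 / 3.986e14 = 1.714399e+08
Step 2: sqrt(1.714399e+08) = 13093.5076 s
Step 3: T = 2*pi * 13093.5076 = 82268.93 s
Step 4: T in hours = 82268.93 / 3600 = 22.852 hours

22.852


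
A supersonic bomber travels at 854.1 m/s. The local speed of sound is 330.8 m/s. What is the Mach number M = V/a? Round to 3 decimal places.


Step 1: M = V / a = 854.1 / 330.8
Step 2: M = 2.582

2.582


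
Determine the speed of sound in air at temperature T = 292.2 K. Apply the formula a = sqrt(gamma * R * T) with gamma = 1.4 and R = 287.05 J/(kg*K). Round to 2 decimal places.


Step 1: gamma * R * T = 1.4 * 287.05 * 292.2 = 117426.414
Step 2: a = sqrt(117426.414) = 342.68 m/s

342.68


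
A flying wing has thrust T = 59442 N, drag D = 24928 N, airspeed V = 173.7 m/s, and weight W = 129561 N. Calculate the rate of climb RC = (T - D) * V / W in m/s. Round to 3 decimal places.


Step 1: Excess thrust = T - D = 59442 - 24928 = 34514 N
Step 2: Excess power = 34514 * 173.7 = 5995081.8 W
Step 3: RC = 5995081.8 / 129561 = 46.272 m/s

46.272


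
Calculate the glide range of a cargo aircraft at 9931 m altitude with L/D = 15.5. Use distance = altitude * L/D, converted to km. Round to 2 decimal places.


Step 1: Glide distance = altitude * L/D = 9931 * 15.5 = 153930.5 m
Step 2: Convert to km: 153930.5 / 1000 = 153.93 km

153.93


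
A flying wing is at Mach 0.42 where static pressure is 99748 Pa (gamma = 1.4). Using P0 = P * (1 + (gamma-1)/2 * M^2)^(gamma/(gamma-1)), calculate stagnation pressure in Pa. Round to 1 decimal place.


Step 1: (gamma-1)/2 * M^2 = 0.2 * 0.1764 = 0.03528
Step 2: 1 + 0.03528 = 1.03528
Step 3: Exponent gamma/(gamma-1) = 3.5
Step 4: P0 = 99748 * 1.03528^3.5 = 112617.7 Pa

112617.7


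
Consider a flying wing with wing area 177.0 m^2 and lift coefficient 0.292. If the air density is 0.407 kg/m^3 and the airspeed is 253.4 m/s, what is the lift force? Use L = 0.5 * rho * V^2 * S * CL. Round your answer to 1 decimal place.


Step 1: Calculate dynamic pressure q = 0.5 * 0.407 * 253.4^2 = 0.5 * 0.407 * 64211.56 = 13067.0525 Pa
Step 2: Multiply by wing area and lift coefficient: L = 13067.0525 * 177.0 * 0.292
Step 3: L = 2312868.2854 * 0.292 = 675357.5 N

675357.5


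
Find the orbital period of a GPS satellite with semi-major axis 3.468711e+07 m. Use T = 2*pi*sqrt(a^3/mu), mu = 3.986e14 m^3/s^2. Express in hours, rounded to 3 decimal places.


Step 1: a^3 / mu = 4.173538e+22 / 3.986e14 = 1.047049e+08
Step 2: sqrt(1.047049e+08) = 10232.5418 s
Step 3: T = 2*pi * 10232.5418 = 64292.96 s
Step 4: T in hours = 64292.96 / 3600 = 17.859 hours

17.859


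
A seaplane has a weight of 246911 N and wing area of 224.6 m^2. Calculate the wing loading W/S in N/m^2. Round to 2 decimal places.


Step 1: Wing loading = W / S = 246911 / 224.6
Step 2: Wing loading = 1099.34 N/m^2

1099.34


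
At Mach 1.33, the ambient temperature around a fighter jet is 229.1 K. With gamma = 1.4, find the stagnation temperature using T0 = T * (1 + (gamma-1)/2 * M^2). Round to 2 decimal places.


Step 1: (gamma-1)/2 = 0.2
Step 2: M^2 = 1.7689
Step 3: 1 + 0.2 * 1.7689 = 1.35378
Step 4: T0 = 229.1 * 1.35378 = 310.15 K

310.15


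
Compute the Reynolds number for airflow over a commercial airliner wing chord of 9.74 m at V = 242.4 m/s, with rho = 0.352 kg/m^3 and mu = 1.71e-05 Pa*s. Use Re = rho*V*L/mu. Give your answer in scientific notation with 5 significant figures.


Step 1: Numerator = rho * V * L = 0.352 * 242.4 * 9.74 = 831.063552
Step 2: Re = 831.063552 / 1.71e-05
Step 3: Re = 4.8600e+07

4.8600e+07


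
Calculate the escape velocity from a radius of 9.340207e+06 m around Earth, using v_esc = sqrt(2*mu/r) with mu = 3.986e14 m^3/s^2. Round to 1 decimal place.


Step 1: 2*mu/r = 2 * 3.986e14 / 9.340207e+06 = 85351427.4362
Step 2: v_esc = sqrt(85351427.4362) = 9238.6 m/s

9238.6


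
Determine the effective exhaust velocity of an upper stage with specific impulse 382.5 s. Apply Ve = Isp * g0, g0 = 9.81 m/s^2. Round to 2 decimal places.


Step 1: Ve = Isp * g0 = 382.5 * 9.81
Step 2: Ve = 3752.33 m/s

3752.33


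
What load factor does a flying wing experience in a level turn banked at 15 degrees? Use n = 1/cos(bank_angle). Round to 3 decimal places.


Step 1: Convert 15 degrees to radians = 0.261799
Step 2: cos(15 deg) = 0.965926
Step 3: n = 1 / 0.965926 = 1.035

1.035


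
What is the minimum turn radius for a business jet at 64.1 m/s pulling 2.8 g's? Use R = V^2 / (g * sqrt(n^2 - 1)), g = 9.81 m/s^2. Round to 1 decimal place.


Step 1: V^2 = 64.1^2 = 4108.81
Step 2: n^2 - 1 = 2.8^2 - 1 = 6.84
Step 3: sqrt(6.84) = 2.615339
Step 4: R = 4108.81 / (9.81 * 2.615339) = 160.1 m

160.1


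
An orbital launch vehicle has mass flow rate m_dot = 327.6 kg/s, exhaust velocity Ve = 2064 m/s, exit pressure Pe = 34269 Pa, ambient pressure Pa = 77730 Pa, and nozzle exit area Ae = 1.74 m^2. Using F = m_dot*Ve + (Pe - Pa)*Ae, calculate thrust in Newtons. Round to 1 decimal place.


Step 1: Momentum thrust = m_dot * Ve = 327.6 * 2064 = 676166.4 N
Step 2: Pressure thrust = (Pe - Pa) * Ae = (34269 - 77730) * 1.74 = -75622.14 N
Step 3: Total thrust F = 676166.4 + -75622.14 = 600544.3 N

600544.3


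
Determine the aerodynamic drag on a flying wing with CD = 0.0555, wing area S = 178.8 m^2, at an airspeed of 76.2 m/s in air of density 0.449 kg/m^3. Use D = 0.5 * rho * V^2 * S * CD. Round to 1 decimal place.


Step 1: Dynamic pressure q = 0.5 * 0.449 * 76.2^2 = 1303.5458 Pa
Step 2: Drag D = q * S * CD = 1303.5458 * 178.8 * 0.0555
Step 3: D = 12935.6 N

12935.6


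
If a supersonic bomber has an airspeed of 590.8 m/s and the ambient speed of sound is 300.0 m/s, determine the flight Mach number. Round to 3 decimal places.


Step 1: M = V / a = 590.8 / 300.0
Step 2: M = 1.969

1.969


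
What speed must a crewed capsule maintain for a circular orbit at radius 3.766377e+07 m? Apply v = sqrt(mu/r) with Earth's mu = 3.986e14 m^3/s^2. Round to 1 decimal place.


Step 1: mu / r = 3.986e14 / 3.766377e+07 = 10583114.7546
Step 2: v = sqrt(10583114.7546) = 3253.2 m/s

3253.2


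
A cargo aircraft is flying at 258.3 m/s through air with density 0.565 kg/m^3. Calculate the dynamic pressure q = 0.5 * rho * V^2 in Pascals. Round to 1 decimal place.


Step 1: V^2 = 258.3^2 = 66718.89
Step 2: q = 0.5 * 0.565 * 66718.89
Step 3: q = 18848.1 Pa

18848.1


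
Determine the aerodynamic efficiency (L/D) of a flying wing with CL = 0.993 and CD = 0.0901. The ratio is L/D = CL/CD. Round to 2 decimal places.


Step 1: L/D = CL / CD = 0.993 / 0.0901
Step 2: L/D = 11.02

11.02


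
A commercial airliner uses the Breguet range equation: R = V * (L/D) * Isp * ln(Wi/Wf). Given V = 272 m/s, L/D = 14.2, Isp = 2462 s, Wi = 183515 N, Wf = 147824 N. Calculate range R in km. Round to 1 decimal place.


Step 1: Coefficient = V * (L/D) * Isp = 272 * 14.2 * 2462 = 9509228.8 m
Step 2: Wi/Wf = 183515 / 147824 = 1.241443
Step 3: ln(1.241443) = 0.216274
Step 4: R = 9509228.8 * 0.216274 = 2056599.2 m = 2056.6 km

2056.6
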